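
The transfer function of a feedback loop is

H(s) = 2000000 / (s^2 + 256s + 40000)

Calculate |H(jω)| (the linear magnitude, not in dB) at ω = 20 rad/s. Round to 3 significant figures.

50.1

At s = jω = j20:
quadratic: (j20)² + 256·j20 + 40000 = 39600 + j5120 → |·| ≈ 39930, ∠ ≈ 7.37°
|H| = 2000000 / 39930 ≈ 50.088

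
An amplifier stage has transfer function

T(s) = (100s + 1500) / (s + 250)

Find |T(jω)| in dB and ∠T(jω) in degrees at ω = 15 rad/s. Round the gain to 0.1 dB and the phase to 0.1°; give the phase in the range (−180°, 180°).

18.6 dB, 41.6°

Substitute s = j15:
Numerator: 100(j15) + 1500 = 1500 + j1500
Denominator: (j15) + 250 = 250 + j15
|N| = √(1500² + 1500²) ≈ 2121.3, ∠N ≈ 45.00°
|D| = √(250² + 15²) ≈ 250.45, ∠D ≈ 3.43°
|T| = 2121.3 / 250.45 ≈ 8.47
Gain = 20 log₁₀(8.47) ≈ 18.56 dB
∠T = 45.00° − 3.43° = 41.57°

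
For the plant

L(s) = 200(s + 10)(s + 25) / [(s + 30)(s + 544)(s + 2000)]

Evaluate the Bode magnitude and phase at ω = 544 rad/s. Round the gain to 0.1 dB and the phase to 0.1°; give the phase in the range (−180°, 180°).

At s = jω = j544:
zero (s+10): 10 + j544 → |·| = √(10²+544²) = √296036 ≈ 544.09, ∠ = arctan(544/10) ≈ 88.95°
zero (s+25): 25 + j544 → |·| = √(25²+544²) = √296561 ≈ 544.57, ∠ = arctan(544/25) ≈ 87.37°
pole (s+30): 30 + j544 → |·| = √(30²+544²) = √296836 ≈ 544.83, ∠ = arctan(544/30) ≈ 86.84°
pole (s+544): 544 + j544 → |·| = √(544²+544²) = √591872 ≈ 769.33, ∠ = arctan(544/544) ≈ 45.00°
pole (s+2000): 2000 + j544 → |·| = √(2000²+544²) = √4295936 ≈ 2072.7, ∠ = arctan(544/2000) ≈ 15.22°
|L| = 200 · 2.963e+05 / 8.6878e+08 ≈ 0.068211
Gain = 20 log₁₀(0.068211) ≈ -23.32 dB
∠L = 176.32° − 147.06° = 29.26°

-23.3 dB, 29.3°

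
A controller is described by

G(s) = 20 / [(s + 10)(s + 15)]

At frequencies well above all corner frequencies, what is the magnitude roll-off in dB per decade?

-40 dB/decade

Each pole contributes −20 dB/decade at high frequency; each zero contributes +20 dB/decade.
Net: 0 zero(s) − 2 pole(s) → -40 dB/decade.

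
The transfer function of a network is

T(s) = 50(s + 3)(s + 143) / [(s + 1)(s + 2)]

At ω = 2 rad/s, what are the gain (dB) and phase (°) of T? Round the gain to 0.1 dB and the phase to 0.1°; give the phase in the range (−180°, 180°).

72.2 dB, -73.9°

At s = jω = j2:
zero (s+3): 3 + j2 → |·| = √(3²+2²) = √13 ≈ 3.6056, ∠ = arctan(2/3) ≈ 33.69°
zero (s+143): 143 + j2 → |·| = √(143²+2²) = √20453 ≈ 143.01, ∠ = arctan(2/143) ≈ 0.80°
pole (s+1): 1 + j2 → |·| = √(1²+2²) = √5 ≈ 2.2361, ∠ = arctan(2/1) ≈ 63.43°
pole (s+2): 2 + j2 → |·| = √(2²+2²) = √8 ≈ 2.8284, ∠ = arctan(2/2) ≈ 45.00°
|T| = 50 · 515.64 / 6.3246 ≈ 4076.5
Gain = 20 log₁₀(4076.5) ≈ 72.21 dB
∠T = 34.49° − 108.43° = -73.94°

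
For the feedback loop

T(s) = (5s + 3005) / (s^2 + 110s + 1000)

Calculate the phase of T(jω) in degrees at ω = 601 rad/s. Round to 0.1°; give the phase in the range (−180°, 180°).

-124.6°

Substitute s = j601:
Numerator: 5(j601) + 3005 = 3005 + j3005
Denominator: (j601)^2 + 110(j601) + 1000 = -360201 + j66110
|N| = √(3005² + 3005²) ≈ 4249.7, ∠N ≈ 45.00°
|D| = √(360201² + 66110²) ≈ 3.6622e+05, ∠D ≈ 169.60°
∠T = 45.00° − 169.60° = -124.60°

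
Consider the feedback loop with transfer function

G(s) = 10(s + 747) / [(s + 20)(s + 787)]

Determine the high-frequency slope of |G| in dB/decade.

Each pole contributes −20 dB/decade at high frequency; each zero contributes +20 dB/decade.
Net: 1 zero(s) − 2 pole(s) → -20 dB/decade.

-20 dB/decade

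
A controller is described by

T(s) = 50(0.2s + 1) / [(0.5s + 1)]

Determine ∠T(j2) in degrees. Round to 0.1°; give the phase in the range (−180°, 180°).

At ω = 2 rad/s:
zero (1 + j2·0.2) = 1 + j0.4 → |·| ≈ 1.077, ∠ ≈ 21.80°
pole (1 + j2·0.5) = 1 + j1 → |·| ≈ 1.4142, ∠ ≈ 45.00°
∠T = (21.80°) − (45.00°) = -23.20°

-23.2°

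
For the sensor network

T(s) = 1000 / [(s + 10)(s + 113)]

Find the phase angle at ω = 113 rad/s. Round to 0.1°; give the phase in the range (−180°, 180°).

At s = jω = j113:
pole (s+10): 10 + j113 → |·| = √(10²+113²) = √12869 ≈ 113.44, ∠ = arctan(113/10) ≈ 84.94°
pole (s+113): 113 + j113 → |·| = √(113²+113²) = √25538 ≈ 159.81, ∠ = arctan(113/113) ≈ 45.00°
∠T = 0.00° − 129.94° = -129.94°

-129.9°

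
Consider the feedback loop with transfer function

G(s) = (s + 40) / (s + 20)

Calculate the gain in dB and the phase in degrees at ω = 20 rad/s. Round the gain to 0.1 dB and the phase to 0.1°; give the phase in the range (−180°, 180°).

At s = jω = j20:
zero (s+40): 40 + j20 → |·| = √(40²+20²) = √2000 ≈ 44.721, ∠ = arctan(20/40) ≈ 26.57°
pole (s+20): 20 + j20 → |·| = √(20²+20²) = √800 ≈ 28.284, ∠ = arctan(20/20) ≈ 45.00°
|G| = 1 · 44.721 / 28.284 ≈ 1.5811
Gain = 20 log₁₀(1.5811) ≈ 3.98 dB
∠G = 26.57° − 45.00° = -18.43°

4.0 dB, -18.4°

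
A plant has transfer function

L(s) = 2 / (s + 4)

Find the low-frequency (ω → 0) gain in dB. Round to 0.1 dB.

L(0) = 2 / (4) = 0.5
20 log₁₀(0.5) ≈ -6.02 dB

-6.0 dB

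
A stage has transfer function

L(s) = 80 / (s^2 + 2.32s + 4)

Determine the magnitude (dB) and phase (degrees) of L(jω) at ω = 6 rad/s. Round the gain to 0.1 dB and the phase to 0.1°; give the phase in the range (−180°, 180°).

At s = jω = j6:
quadratic: (j6)² + 2.32·j6 + 4 = -32 + j13.92 → |·| ≈ 34.897, ∠ ≈ 156.49°
|L| = 80 / 34.897 ≈ 2.2925
Gain = 20 log₁₀(2.2925) ≈ 7.21 dB
∠L = 0.00° − 156.49° = -156.49°

7.2 dB, -156.5°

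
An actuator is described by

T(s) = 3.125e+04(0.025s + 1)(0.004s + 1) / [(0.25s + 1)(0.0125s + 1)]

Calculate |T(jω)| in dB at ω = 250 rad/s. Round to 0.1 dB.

At ω = 250 rad/s:
zero (1 + j250·0.025) = 1 + j6.25 → |·| ≈ 6.3295, ∠ ≈ 80.91°
zero (1 + j250·0.004) = 1 + j1 → |·| ≈ 1.4142, ∠ ≈ 45.00°
pole (1 + j250·0.25) = 1 + j62.5 → |·| ≈ 62.508, ∠ ≈ 89.08°
pole (1 + j250·0.0125) = 1 + j3.125 → |·| ≈ 3.2811, ∠ ≈ 72.26°
|T| = 3.125e+04 · 6.3295 · 1.4142 / (62.508 · 3.2811) ≈ 1363.9
Gain = 20 log₁₀(1363.9) ≈ 62.70 dB

62.7 dB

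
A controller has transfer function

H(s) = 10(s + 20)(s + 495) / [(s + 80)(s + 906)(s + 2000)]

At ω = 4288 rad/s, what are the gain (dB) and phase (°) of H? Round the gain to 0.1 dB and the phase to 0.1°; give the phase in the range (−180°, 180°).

-53.6 dB, -58.8°

At s = jω = j4288:
zero (s+20): 20 + j4288 → |·| = √(20²+4288²) = √18387344 ≈ 4288, ∠ = arctan(4288/20) ≈ 89.73°
zero (s+495): 495 + j4288 → |·| = √(495²+4288²) = √18631969 ≈ 4316.5, ∠ = arctan(4288/495) ≈ 83.42°
pole (s+80): 80 + j4288 → |·| = √(80²+4288²) = √18393344 ≈ 4288.7, ∠ = arctan(4288/80) ≈ 88.93°
pole (s+906): 906 + j4288 → |·| = √(906²+4288²) = √19207780 ≈ 4382.7, ∠ = arctan(4288/906) ≈ 78.07°
pole (s+2000): 2000 + j4288 → |·| = √(2000²+4288²) = √22386944 ≈ 4731.5, ∠ = arctan(4288/2000) ≈ 64.99°
|H| = 10 · 1.8509e+07 / 8.8934e+10 ≈ 0.0020812
Gain = 20 log₁₀(0.0020812) ≈ -53.63 dB
∠H = 173.15° − 231.99° = -58.84°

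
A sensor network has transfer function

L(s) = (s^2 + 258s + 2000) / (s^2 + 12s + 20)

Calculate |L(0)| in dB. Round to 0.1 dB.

L(0) = 2000 / 20 = 100
20 log₁₀(100) ≈ 40.00 dB

40.0 dB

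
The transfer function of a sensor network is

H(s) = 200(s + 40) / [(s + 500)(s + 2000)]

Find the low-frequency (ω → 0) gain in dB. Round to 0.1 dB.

-41.9 dB

H(0) = 200·40 / (500·2000) = 0.008
20 log₁₀(0.008) ≈ -41.94 dB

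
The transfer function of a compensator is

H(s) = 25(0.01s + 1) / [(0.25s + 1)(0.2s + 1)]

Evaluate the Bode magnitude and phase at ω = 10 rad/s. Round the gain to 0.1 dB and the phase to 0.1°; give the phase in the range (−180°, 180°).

12.4 dB, -125.9°

At ω = 10 rad/s:
zero (1 + j10·0.01) = 1 + j0.1 → |·| ≈ 1.005, ∠ ≈ 5.71°
pole (1 + j10·0.25) = 1 + j2.5 → |·| ≈ 2.6926, ∠ ≈ 68.20°
pole (1 + j10·0.2) = 1 + j2 → |·| ≈ 2.2361, ∠ ≈ 63.43°
|H| = 25 · 1.005 / (2.6926 · 2.2361) ≈ 4.1729
Gain = 20 log₁₀(4.1729) ≈ 12.41 dB
∠H = (5.71°) − (68.20° + 63.43°) = -125.92°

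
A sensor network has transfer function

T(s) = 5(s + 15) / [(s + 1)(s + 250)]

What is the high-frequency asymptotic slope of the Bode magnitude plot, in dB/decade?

Each pole contributes −20 dB/decade at high frequency; each zero contributes +20 dB/decade.
Net: 1 zero(s) − 2 pole(s) → -20 dB/decade.

-20 dB/decade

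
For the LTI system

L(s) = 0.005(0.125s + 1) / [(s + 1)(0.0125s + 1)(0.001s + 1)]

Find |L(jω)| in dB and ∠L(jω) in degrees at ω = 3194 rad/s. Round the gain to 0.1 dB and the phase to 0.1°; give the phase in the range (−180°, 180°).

-106.6 dB, -161.3°

At ω = 3194 rad/s:
zero (1 + j3194·0.125) = 1 + j399.25 → |·| ≈ 399.25, ∠ ≈ 89.86°
pole (1 + j3194·1) = 1 + j3194 → |·| ≈ 3194, ∠ ≈ 89.98°
pole (1 + j3194·0.0125) = 1 + j39.925 → |·| ≈ 39.938, ∠ ≈ 88.57°
pole (1 + j3194·0.001) = 1 + j3.194 → |·| ≈ 3.3469, ∠ ≈ 72.62°
|L| = 0.005 · 399.25 / (3194 · 39.938 · 3.3469) ≈ 4.6757e-06
Gain = 20 log₁₀(4.6757e-06) ≈ -106.60 dB
∠L = (89.86°) − (89.98° + 88.57° + 72.62°) = -161.31°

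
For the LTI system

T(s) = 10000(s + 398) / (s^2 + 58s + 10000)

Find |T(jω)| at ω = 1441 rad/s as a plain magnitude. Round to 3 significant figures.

At s = jω = j1441:
zero (s+398): 398 + j1441 → |·| = √(398²+1441²) = √2234885 ≈ 1495, ∠ = arctan(1441/398) ≈ 74.56°
quadratic: (j1441)² + 58·j1441 + 10000 = -2066481 + j83578 → |·| ≈ 2.0682e+06, ∠ ≈ 177.68°
|T| = 10000 · 1495 / 2.0682e+06 ≈ 7.2285

7.23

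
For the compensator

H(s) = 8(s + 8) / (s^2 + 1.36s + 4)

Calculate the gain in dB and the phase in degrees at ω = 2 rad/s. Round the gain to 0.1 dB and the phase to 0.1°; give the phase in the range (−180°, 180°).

At s = jω = j2:
zero (s+8): 8 + j2 → |·| = √(8²+2²) = √68 ≈ 8.2462, ∠ = arctan(2/8) ≈ 14.04°
quadratic: (j2)² + 1.36·j2 + 4 = 0 + j2.72 → |·| ≈ 2.72, ∠ ≈ 90.00°
|H| = 8 · 8.2462 / 2.72 ≈ 24.254
Gain = 20 log₁₀(24.254) ≈ 27.70 dB
∠H = 14.04° − 90.00° = -75.96°

27.7 dB, -76.0°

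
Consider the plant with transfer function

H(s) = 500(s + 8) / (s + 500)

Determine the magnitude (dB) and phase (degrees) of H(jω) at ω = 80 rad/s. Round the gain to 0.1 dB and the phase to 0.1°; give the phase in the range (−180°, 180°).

38.0 dB, 75.2°

At s = jω = j80:
zero (s+8): 8 + j80 → |·| = √(8²+80²) = √6464 ≈ 80.399, ∠ = arctan(80/8) ≈ 84.29°
pole (s+500): 500 + j80 → |·| = √(500²+80²) = √256400 ≈ 506.36, ∠ = arctan(80/500) ≈ 9.09°
|H| = 500 · 80.399 / 506.36 ≈ 79.389
Gain = 20 log₁₀(79.389) ≈ 38.00 dB
∠H = 84.29° − 9.09° = 75.20°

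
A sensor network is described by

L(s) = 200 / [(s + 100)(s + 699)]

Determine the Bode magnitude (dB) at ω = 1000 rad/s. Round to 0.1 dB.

-75.8 dB

At s = jω = j1000:
pole (s+100): 100 + j1000 → |·| = √(100²+1000²) = √1010000 ≈ 1005, ∠ = arctan(1000/100) ≈ 84.29°
pole (s+699): 699 + j1000 → |·| = √(699²+1000²) = √1488601 ≈ 1220.1, ∠ = arctan(1000/699) ≈ 55.05°
|L| = 200 / 1.2262e+06 ≈ 0.00016311
Gain = 20 log₁₀(0.00016311) ≈ -75.75 dB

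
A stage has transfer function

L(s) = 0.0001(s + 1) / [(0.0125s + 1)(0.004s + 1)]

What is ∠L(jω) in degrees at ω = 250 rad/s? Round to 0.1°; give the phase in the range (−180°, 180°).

At ω = 250 rad/s:
zero (1 + j250·1) = 1 + j250 → |·| ≈ 250, ∠ ≈ 89.77°
pole (1 + j250·0.0125) = 1 + j3.125 → |·| ≈ 3.2811, ∠ ≈ 72.26°
pole (1 + j250·0.004) = 1 + j1 → |·| ≈ 1.4142, ∠ ≈ 45.00°
∠L = (89.77°) − (72.26° + 45.00°) = -27.49°

-27.5°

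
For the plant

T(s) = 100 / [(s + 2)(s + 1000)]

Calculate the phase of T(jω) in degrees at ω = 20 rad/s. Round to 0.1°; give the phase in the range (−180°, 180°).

-85.4°

At s = jω = j20:
pole (s+2): 2 + j20 → |·| = √(2²+20²) = √404 ≈ 20.1, ∠ = arctan(20/2) ≈ 84.29°
pole (s+1000): 1000 + j20 → |·| = √(1000²+20²) = √1000400 ≈ 1000.2, ∠ = arctan(20/1000) ≈ 1.15°
∠T = 0.00° − 85.44° = -85.44°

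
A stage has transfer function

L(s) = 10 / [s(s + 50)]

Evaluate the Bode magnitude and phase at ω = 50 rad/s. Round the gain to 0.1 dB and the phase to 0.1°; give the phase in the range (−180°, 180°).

At s = jω = j50:
pole (s+50): 50 + j50 → |·| = √(50²+50²) = √5000 ≈ 70.711, ∠ = arctan(50/50) ≈ 45.00°
pole at origin: |s| = 50, ∠ = 90.00° (in denominator)
|L| = 10 / 3535.5 ≈ 0.0028285
Gain = 20 log₁₀(0.0028285) ≈ -50.97 dB
∠L = 0.00° − 135.00° = -135.00°

-51.0 dB, -135.0°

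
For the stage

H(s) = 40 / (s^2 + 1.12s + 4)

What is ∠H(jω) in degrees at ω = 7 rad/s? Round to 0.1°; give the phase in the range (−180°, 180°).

At s = jω = j7:
quadratic: (j7)² + 1.12·j7 + 4 = -45 + j7.84 → |·| ≈ 45.678, ∠ ≈ 170.12°
∠H = 0.00° − 170.12° = -170.12°

-170.1°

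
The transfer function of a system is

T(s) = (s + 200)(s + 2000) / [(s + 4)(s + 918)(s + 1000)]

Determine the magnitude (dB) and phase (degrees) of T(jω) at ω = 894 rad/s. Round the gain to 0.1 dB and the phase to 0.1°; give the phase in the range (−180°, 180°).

At s = jω = j894:
zero (s+200): 200 + j894 → |·| = √(200²+894²) = √839236 ≈ 916.1, ∠ = arctan(894/200) ≈ 77.39°
zero (s+2000): 2000 + j894 → |·| = √(2000²+894²) = √4799236 ≈ 2190.7, ∠ = arctan(894/2000) ≈ 24.08°
pole (s+4): 4 + j894 → |·| = √(4²+894²) = √799252 ≈ 894.01, ∠ = arctan(894/4) ≈ 89.74°
pole (s+918): 918 + j894 → |·| = √(918²+894²) = √1641960 ≈ 1281.4, ∠ = arctan(894/918) ≈ 44.24°
pole (s+1000): 1000 + j894 → |·| = √(1000²+894²) = √1799236 ≈ 1341.4, ∠ = arctan(894/1000) ≈ 41.80°
|T| = 1 · 2.0069e+06 / 1.5367e+09 ≈ 0.001306
Gain = 20 log₁₀(0.001306) ≈ -57.68 dB
∠T = 101.47° − 175.78° = -74.31°

-57.7 dB, -74.3°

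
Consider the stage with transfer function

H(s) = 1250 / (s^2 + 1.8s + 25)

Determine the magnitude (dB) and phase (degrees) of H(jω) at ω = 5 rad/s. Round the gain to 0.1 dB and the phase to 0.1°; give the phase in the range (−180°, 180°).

42.9 dB, -90.0°

At s = jω = j5:
quadratic: (j5)² + 1.8·j5 + 25 = 0 + j9 → |·| ≈ 9, ∠ ≈ 90.00°
|H| = 1250 / 9 ≈ 138.89
Gain = 20 log₁₀(138.89) ≈ 42.85 dB
∠H = 0.00° − 90.00° = -90.00°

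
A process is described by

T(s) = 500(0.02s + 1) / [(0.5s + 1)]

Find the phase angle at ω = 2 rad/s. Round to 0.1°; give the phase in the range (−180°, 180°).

-42.7°

At ω = 2 rad/s:
zero (1 + j2·0.02) = 1 + j0.04 → |·| ≈ 1.0008, ∠ ≈ 2.29°
pole (1 + j2·0.5) = 1 + j1 → |·| ≈ 1.4142, ∠ ≈ 45.00°
∠T = (2.29°) − (45.00°) = -42.71°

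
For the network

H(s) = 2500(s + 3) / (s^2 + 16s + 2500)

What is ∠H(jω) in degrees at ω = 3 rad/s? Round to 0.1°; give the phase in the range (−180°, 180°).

At s = jω = j3:
zero (s+3): 3 + j3 → |·| = √(3²+3²) = √18 ≈ 4.2426, ∠ = arctan(3/3) ≈ 45.00°
quadratic: (j3)² + 16·j3 + 2500 = 2491 + j48 → |·| ≈ 2491.5, ∠ ≈ 1.10°
∠H = 45.00° − 1.10° = 43.90°

43.9°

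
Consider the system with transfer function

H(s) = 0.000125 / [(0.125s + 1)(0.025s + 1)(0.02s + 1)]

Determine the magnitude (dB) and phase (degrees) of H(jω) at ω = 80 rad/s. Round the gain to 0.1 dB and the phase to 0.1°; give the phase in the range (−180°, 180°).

-110.6 dB, 154.3°

At ω = 80 rad/s:
pole (1 + j80·0.125) = 1 + j10 → |·| ≈ 10.05, ∠ ≈ 84.29°
pole (1 + j80·0.025) = 1 + j2 → |·| ≈ 2.2361, ∠ ≈ 63.43°
pole (1 + j80·0.02) = 1 + j1.6 → |·| ≈ 1.8868, ∠ ≈ 57.99°
|H| = 0.000125 · 1 / (10.05 · 2.2361 · 1.8868) ≈ 2.948e-06
Gain = 20 log₁₀(2.948e-06) ≈ -110.61 dB
∠H = (0°) − (84.29° + 63.43° + 57.99°) = -205.71° ≡ 154.29° (principal value)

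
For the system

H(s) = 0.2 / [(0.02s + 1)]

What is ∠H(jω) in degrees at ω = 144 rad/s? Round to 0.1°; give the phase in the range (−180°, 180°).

-70.9°

At ω = 144 rad/s:
pole (1 + j144·0.02) = 1 + j2.88 → |·| ≈ 3.0487, ∠ ≈ 70.85°
∠H = (0°) − (70.85°) = -70.85°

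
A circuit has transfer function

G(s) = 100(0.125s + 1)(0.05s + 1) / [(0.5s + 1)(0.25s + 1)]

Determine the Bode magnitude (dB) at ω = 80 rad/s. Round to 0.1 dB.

14.3 dB

At ω = 80 rad/s:
zero (1 + j80·0.125) = 1 + j10 → |·| ≈ 10.05, ∠ ≈ 84.29°
zero (1 + j80·0.05) = 1 + j4 → |·| ≈ 4.1231, ∠ ≈ 75.96°
pole (1 + j80·0.5) = 1 + j40 → |·| ≈ 40.012, ∠ ≈ 88.57°
pole (1 + j80·0.25) = 1 + j20 → |·| ≈ 20.025, ∠ ≈ 87.14°
|G| = 100 · 10.05 · 4.1231 / (40.012 · 20.025) ≈ 5.1716
Gain = 20 log₁₀(5.1716) ≈ 14.27 dB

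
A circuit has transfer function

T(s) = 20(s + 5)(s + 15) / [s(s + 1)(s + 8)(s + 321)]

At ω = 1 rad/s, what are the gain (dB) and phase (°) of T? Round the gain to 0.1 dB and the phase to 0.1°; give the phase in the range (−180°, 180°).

-7.6 dB, -127.2°

At s = jω = j1:
zero (s+5): 5 + j1 → |·| = √(5²+1²) = √26 ≈ 5.099, ∠ = arctan(1/5) ≈ 11.31°
zero (s+15): 15 + j1 → |·| = √(15²+1²) = √226 ≈ 15.033, ∠ = arctan(1/15) ≈ 3.81°
pole (s+1): 1 + j1 → |·| = √(1²+1²) = √2 ≈ 1.4142, ∠ = arctan(1/1) ≈ 45.00°
pole (s+8): 8 + j1 → |·| = √(8²+1²) = √65 ≈ 8.0623, ∠ = arctan(1/8) ≈ 7.13°
pole (s+321): 321 + j1 → |·| = √(321²+1²) = √103042 ≈ 321, ∠ = arctan(1/321) ≈ 0.18°
pole at origin: |s| = 1, ∠ = 90.00° (in denominator)
|T| = 20 · 76.653 / 3659.9 ≈ 0.41888
Gain = 20 log₁₀(0.41888) ≈ -7.56 dB
∠T = 15.12° − 142.31° = -127.19°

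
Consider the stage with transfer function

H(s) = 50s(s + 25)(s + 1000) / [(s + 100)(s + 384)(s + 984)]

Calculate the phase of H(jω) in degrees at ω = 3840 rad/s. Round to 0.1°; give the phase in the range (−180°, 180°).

At s = jω = j3840:
zero (s+25): 25 + j3840 → |·| = √(25²+3840²) = √14746225 ≈ 3840.1, ∠ = arctan(3840/25) ≈ 89.63°
zero (s+1000): 1000 + j3840 → |·| = √(1000²+3840²) = √15745600 ≈ 3968.1, ∠ = arctan(3840/1000) ≈ 75.40°
zero at origin: s = j3840 → |·| = 3840, ∠ = 90.00°
pole (s+100): 100 + j3840 → |·| = √(100²+3840²) = √14755600 ≈ 3841.3, ∠ = arctan(3840/100) ≈ 88.51°
pole (s+384): 384 + j3840 → |·| = √(384²+3840²) = √14893056 ≈ 3859.2, ∠ = arctan(3840/384) ≈ 84.29°
pole (s+984): 984 + j3840 → |·| = √(984²+3840²) = √15713856 ≈ 3964.1, ∠ = arctan(3840/984) ≈ 75.63°
∠H = 255.03° − 248.43° = 6.60°

6.6°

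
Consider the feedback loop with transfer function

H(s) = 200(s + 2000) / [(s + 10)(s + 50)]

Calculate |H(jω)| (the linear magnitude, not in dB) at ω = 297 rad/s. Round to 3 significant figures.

At s = jω = j297:
zero (s+2000): 2000 + j297 → |·| = √(2000²+297²) = √4088209 ≈ 2021.9, ∠ = arctan(297/2000) ≈ 8.45°
pole (s+10): 10 + j297 → |·| = √(10²+297²) = √88309 ≈ 297.17, ∠ = arctan(297/10) ≈ 88.07°
pole (s+50): 50 + j297 → |·| = √(50²+297²) = √90709 ≈ 301.18, ∠ = arctan(297/50) ≈ 80.44°
|H| = 200 · 2021.9 / 89502 ≈ 4.5181

4.52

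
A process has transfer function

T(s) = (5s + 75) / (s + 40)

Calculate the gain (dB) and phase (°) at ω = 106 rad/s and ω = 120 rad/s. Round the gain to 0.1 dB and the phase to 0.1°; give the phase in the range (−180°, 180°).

Substitute s = j106:
Numerator: 5(j106) + 75 = 75 + j530
Denominator: (j106) + 40 = 40 + j106
|N| = √(75² + 530²) ≈ 535.28, ∠N ≈ 81.95°
|D| = √(40² + 106²) ≈ 113.3, ∠D ≈ 69.33°
|T| = 535.28 / 113.3 ≈ 4.7244
Gain = 20 log₁₀(4.7244) ≈ 13.49 dB
∠T = 81.95° − 69.33° = 12.62°

Substitute s = j120:
Numerator: 5(j120) + 75 = 75 + j600
Denominator: (j120) + 40 = 40 + j120
|N| = √(75² + 600²) ≈ 604.67, ∠N ≈ 82.87°
|D| = √(40² + 120²) ≈ 126.49, ∠D ≈ 71.57°
|T| = 604.67 / 126.49 ≈ 4.7804
Gain = 20 log₁₀(4.7804) ≈ 13.59 dB
∠T = 82.87° − 71.57° = 11.30°

ω = 106: 13.5 dB, 12.6°; ω = 120: 13.6 dB, 11.3°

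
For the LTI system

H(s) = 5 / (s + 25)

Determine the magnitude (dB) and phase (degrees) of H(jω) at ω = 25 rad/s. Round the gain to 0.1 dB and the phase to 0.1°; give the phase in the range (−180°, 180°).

-17.0 dB, -45.0°

At s = jω = j25:
pole (s+25): 25 + j25 → |·| = √(25²+25²) = √1250 ≈ 35.355, ∠ = arctan(25/25) ≈ 45.00°
|H| = 5 / 35.355 ≈ 0.14142
Gain = 20 log₁₀(0.14142) ≈ -16.99 dB
∠H = 0.00° − 45.00° = -45.00°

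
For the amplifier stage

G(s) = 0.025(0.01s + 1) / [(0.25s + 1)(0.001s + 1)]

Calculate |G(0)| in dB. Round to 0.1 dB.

G(0) = 0.025 · 1 / 1 = 0.025
20 log₁₀(0.025) ≈ -32.04 dB

-32.0 dB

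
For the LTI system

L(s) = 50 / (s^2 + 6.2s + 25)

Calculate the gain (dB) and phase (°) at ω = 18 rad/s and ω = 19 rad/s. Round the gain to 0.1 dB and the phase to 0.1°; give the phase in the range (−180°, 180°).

At s = jω = j18:
quadratic: (j18)² + 6.2·j18 + 25 = -299 + j111.6 → |·| ≈ 319.15, ∠ ≈ 159.53°
|L| = 50 / 319.15 ≈ 0.15667
Gain = 20 log₁₀(0.15667) ≈ -16.10 dB
∠L = 0.00° − 159.53° = -159.53°

At s = jω = j19:
quadratic: (j19)² + 6.2·j19 + 25 = -336 + j117.8 → |·| ≈ 356.05, ∠ ≈ 160.68°
|L| = 50 / 356.05 ≈ 0.14043
Gain = 20 log₁₀(0.14043) ≈ -17.05 dB
∠L = 0.00° − 160.68° = -160.68°

ω = 18: -16.1 dB, -159.5°; ω = 19: -17.1 dB, -160.7°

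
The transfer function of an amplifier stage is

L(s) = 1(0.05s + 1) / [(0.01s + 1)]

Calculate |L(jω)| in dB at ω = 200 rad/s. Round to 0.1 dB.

At ω = 200 rad/s:
zero (1 + j200·0.05) = 1 + j10 → |·| ≈ 10.05, ∠ ≈ 84.29°
pole (1 + j200·0.01) = 1 + j2 → |·| ≈ 2.2361, ∠ ≈ 63.43°
|L| = 1 · 10.05 / (2.2361) ≈ 4.4944
Gain = 20 log₁₀(4.4944) ≈ 13.05 dB

13.1 dB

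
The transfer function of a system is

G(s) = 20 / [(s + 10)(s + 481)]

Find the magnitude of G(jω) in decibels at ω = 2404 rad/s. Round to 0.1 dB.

At s = jω = j2404:
pole (s+10): 10 + j2404 → |·| = √(10²+2404²) = √5779316 ≈ 2404, ∠ = arctan(2404/10) ≈ 89.76°
pole (s+481): 481 + j2404 → |·| = √(481²+2404²) = √6010577 ≈ 2451.6, ∠ = arctan(2404/481) ≈ 78.69°
|G| = 20 / 5.8936e+06 ≈ 3.3935e-06
Gain = 20 log₁₀(3.3935e-06) ≈ -109.39 dB

-109.4 dB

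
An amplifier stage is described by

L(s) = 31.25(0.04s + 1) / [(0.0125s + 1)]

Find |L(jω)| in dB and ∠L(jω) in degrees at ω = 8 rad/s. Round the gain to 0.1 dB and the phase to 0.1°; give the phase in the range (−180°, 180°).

30.3 dB, 12.0°

At ω = 8 rad/s:
zero (1 + j8·0.04) = 1 + j0.32 → |·| ≈ 1.05, ∠ ≈ 17.74°
pole (1 + j8·0.0125) = 1 + j0.1 → |·| ≈ 1.005, ∠ ≈ 5.71°
|L| = 31.25 · 1.05 / (1.005) ≈ 32.649
Gain = 20 log₁₀(32.649) ≈ 30.28 dB
∠L = (17.74°) − (5.71°) = 12.03°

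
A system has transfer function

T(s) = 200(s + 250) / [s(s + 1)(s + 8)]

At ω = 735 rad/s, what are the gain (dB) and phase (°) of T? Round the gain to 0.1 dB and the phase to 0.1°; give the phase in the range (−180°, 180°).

At s = jω = j735:
zero (s+250): 250 + j735 → |·| = √(250²+735²) = √602725 ≈ 776.35, ∠ = arctan(735/250) ≈ 71.21°
pole (s+1): 1 + j735 → |·| = √(1²+735²) = √540226 ≈ 735, ∠ = arctan(735/1) ≈ 89.92°
pole (s+8): 8 + j735 → |·| = √(8²+735²) = √540289 ≈ 735.04, ∠ = arctan(735/8) ≈ 89.38°
pole at origin: |s| = 735, ∠ = 90.00° (in denominator)
|T| = 200 · 776.35 / 3.9709e+08 ≈ 0.00039102
Gain = 20 log₁₀(0.00039102) ≈ -68.16 dB
∠T = 71.21° − 269.30° = -198.09° ≡ 161.91° (principal value)

-68.2 dB, 161.9°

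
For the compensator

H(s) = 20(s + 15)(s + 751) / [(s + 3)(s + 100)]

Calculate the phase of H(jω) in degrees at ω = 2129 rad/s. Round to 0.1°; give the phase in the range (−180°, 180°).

At s = jω = j2129:
zero (s+15): 15 + j2129 → |·| = √(15²+2129²) = √4532866 ≈ 2129.1, ∠ = arctan(2129/15) ≈ 89.60°
zero (s+751): 751 + j2129 → |·| = √(751²+2129²) = √5096642 ≈ 2257.6, ∠ = arctan(2129/751) ≈ 70.57°
pole (s+3): 3 + j2129 → |·| = √(3²+2129²) = √4532650 ≈ 2129, ∠ = arctan(2129/3) ≈ 89.92°
pole (s+100): 100 + j2129 → |·| = √(100²+2129²) = √4542641 ≈ 2131.3, ∠ = arctan(2129/100) ≈ 87.31°
∠H = 160.17° − 177.23° = -17.06°

-17.1°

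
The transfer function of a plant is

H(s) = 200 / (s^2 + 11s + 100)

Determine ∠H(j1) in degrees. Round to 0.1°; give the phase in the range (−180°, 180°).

At s = jω = j1:
quadratic: (j1)² + 11·j1 + 100 = 99 + j11 → |·| ≈ 99.609, ∠ ≈ 6.34°
∠H = 0.00° − 6.34° = -6.34°

-6.3°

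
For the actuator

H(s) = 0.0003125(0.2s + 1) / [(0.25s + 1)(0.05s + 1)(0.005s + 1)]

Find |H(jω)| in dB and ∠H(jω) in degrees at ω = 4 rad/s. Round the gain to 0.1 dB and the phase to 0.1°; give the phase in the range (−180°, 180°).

At ω = 4 rad/s:
zero (1 + j4·0.2) = 1 + j0.8 → |·| ≈ 1.2806, ∠ ≈ 38.66°
pole (1 + j4·0.25) = 1 + j1 → |·| ≈ 1.4142, ∠ ≈ 45.00°
pole (1 + j4·0.05) = 1 + j0.2 → |·| ≈ 1.0198, ∠ ≈ 11.31°
pole (1 + j4·0.005) = 1 + j0.02 → |·| ≈ 1.0002, ∠ ≈ 1.15°
|H| = 0.0003125 · 1.2806 / (1.4142 · 1.0198 · 1.0002) ≈ 0.00027743
Gain = 20 log₁₀(0.00027743) ≈ -71.14 dB
∠H = (38.66°) − (45.00° + 11.31° + 1.15°) = -18.80°

-71.1 dB, -18.8°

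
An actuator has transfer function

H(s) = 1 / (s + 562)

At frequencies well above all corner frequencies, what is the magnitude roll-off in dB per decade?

-20 dB/decade

Each pole contributes −20 dB/decade at high frequency; each zero contributes +20 dB/decade.
Net: 0 zero(s) − 1 pole(s) → -20 dB/decade.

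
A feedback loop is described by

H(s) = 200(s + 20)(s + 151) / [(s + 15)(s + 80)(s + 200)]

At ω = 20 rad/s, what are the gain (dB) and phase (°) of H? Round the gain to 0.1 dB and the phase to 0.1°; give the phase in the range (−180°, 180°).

6.4 dB, -20.3°

At s = jω = j20:
zero (s+20): 20 + j20 → |·| = √(20²+20²) = √800 ≈ 28.284, ∠ = arctan(20/20) ≈ 45.00°
zero (s+151): 151 + j20 → |·| = √(151²+20²) = √23201 ≈ 152.32, ∠ = arctan(20/151) ≈ 7.54°
pole (s+15): 15 + j20 → |·| = √(15²+20²) = √625 ≈ 25, ∠ = arctan(20/15) ≈ 53.13°
pole (s+80): 80 + j20 → |·| = √(80²+20²) = √6800 ≈ 82.462, ∠ = arctan(20/80) ≈ 14.04°
pole (s+200): 200 + j20 → |·| = √(200²+20²) = √40400 ≈ 201, ∠ = arctan(20/200) ≈ 5.71°
|H| = 200 · 4308.2 / 4.1437e+05 ≈ 2.0794
Gain = 20 log₁₀(2.0794) ≈ 6.36 dB
∠H = 52.54° − 72.88° = -20.34°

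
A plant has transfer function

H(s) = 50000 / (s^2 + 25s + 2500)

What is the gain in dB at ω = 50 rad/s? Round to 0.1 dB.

32.0 dB

At s = jω = j50:
quadratic: (j50)² + 25·j50 + 2500 = 0 + j1250 → |·| ≈ 1250, ∠ ≈ 90.00°
|H| = 50000 / 1250 ≈ 40
Gain = 20 log₁₀(40) ≈ 32.04 dB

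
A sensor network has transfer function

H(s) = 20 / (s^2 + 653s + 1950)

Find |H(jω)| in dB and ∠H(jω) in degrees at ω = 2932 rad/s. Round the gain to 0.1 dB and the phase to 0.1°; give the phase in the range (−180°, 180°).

Substitute s = j2932:
Numerator: 20 = 20 + j0
Denominator: (j2932)^2 + 653(j2932) + 1950 = -8594674 + j1914596
|N| = √(20² + 0²) ≈ 20, ∠N ≈ 0.00°
|D| = √(8594674² + 1914596²) ≈ 8.8053e+06, ∠D ≈ 167.44°
|H| = 20 / 8.8053e+06 ≈ 2.2714e-06
Gain = 20 log₁₀(2.2714e-06) ≈ -112.87 dB
∠H = 0.00° − 167.44° = -167.44°

-112.9 dB, -167.4°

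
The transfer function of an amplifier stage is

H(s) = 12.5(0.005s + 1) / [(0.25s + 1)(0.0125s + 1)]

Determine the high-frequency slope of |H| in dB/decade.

-20 dB/decade

Each pole contributes −20 dB/decade at high frequency; each zero contributes +20 dB/decade.
Net: 1 zero(s) − 2 pole(s) → -20 dB/decade.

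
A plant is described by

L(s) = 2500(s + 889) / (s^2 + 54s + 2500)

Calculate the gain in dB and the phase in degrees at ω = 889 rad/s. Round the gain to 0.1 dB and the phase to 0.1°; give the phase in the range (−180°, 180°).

12.0 dB, -131.5°

At s = jω = j889:
zero (s+889): 889 + j889 → |·| = √(889²+889²) = √1580642 ≈ 1257.2, ∠ = arctan(889/889) ≈ 45.00°
quadratic: (j889)² + 54·j889 + 2500 = -787821 + j48006 → |·| ≈ 7.8928e+05, ∠ ≈ 176.51°
|L| = 2500 · 1257.2 / 7.8928e+05 ≈ 3.9821
Gain = 20 log₁₀(3.9821) ≈ 12.00 dB
∠L = 45.00° − 176.51° = -131.51°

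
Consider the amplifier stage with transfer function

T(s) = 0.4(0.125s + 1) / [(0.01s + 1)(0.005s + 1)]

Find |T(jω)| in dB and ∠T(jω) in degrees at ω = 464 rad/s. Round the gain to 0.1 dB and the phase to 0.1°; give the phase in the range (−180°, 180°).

At ω = 464 rad/s:
zero (1 + j464·0.125) = 1 + j58 → |·| ≈ 58.009, ∠ ≈ 89.01°
pole (1 + j464·0.01) = 1 + j4.64 → |·| ≈ 4.7465, ∠ ≈ 77.84°
pole (1 + j464·0.005) = 1 + j2.32 → |·| ≈ 2.5263, ∠ ≈ 66.68°
|T| = 0.4 · 58.009 / (4.7465 · 2.5263) ≈ 1.9351
Gain = 20 log₁₀(1.9351) ≈ 5.73 dB
∠T = (89.01°) − (77.84° + 66.68°) = -55.51°

5.7 dB, -55.5°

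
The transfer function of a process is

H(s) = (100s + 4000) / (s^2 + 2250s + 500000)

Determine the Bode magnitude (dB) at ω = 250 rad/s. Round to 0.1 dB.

Substitute s = j250:
Numerator: 100(j250) + 4000 = 4000 + j25000
Denominator: (j250)^2 + 2250(j250) + 500000 = 437500 + j562500
|N| = √(4000² + 25000²) ≈ 25318, ∠N ≈ 80.91°
|D| = √(437500² + 562500²) ≈ 7.1261e+05, ∠D ≈ 52.13°
|H| = 25318 / 7.1261e+05 ≈ 0.035529
Gain = 20 log₁₀(0.035529) ≈ -28.99 dB

-29.0 dB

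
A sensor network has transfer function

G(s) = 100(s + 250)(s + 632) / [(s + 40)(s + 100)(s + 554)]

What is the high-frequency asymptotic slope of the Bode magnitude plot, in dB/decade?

Each pole contributes −20 dB/decade at high frequency; each zero contributes +20 dB/decade.
Net: 2 zero(s) − 3 pole(s) → -20 dB/decade.

-20 dB/decade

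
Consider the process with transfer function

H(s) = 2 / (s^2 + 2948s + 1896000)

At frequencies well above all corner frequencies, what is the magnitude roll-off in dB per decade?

-40 dB/decade

Each pole contributes −20 dB/decade at high frequency; each zero contributes +20 dB/decade.
Net: 0 zero(s) − 2 pole(s) → -40 dB/decade.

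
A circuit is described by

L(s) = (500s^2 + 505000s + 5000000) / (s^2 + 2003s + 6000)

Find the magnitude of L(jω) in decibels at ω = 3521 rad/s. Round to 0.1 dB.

Substitute s = j3521:
Numerator: 500(j3521)^2 + 505000(j3521) + 5000000 = -6193720500 + j1778105000
Denominator: (j3521)^2 + 2003(j3521) + 6000 = -12391441 + j7052563
|N| = √(6193720500² + 1778105000²) ≈ 6.4439e+09, ∠N ≈ 163.98°
|D| = √(12391441² + 7052563²) ≈ 1.4258e+07, ∠D ≈ 150.35°
|L| = 6.4439e+09 / 1.4258e+07 ≈ 451.95
Gain = 20 log₁₀(451.95) ≈ 53.10 dB

53.1 dB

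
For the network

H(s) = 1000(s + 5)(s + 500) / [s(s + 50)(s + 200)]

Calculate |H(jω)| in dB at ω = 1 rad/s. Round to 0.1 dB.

At s = jω = j1:
zero (s+5): 5 + j1 → |·| = √(5²+1²) = √26 ≈ 5.099, ∠ = arctan(1/5) ≈ 11.31°
zero (s+500): 500 + j1 → |·| = √(500²+1²) = √250001 ≈ 500, ∠ = arctan(1/500) ≈ 0.11°
pole (s+50): 50 + j1 → |·| = √(50²+1²) = √2501 ≈ 50.01, ∠ = arctan(1/50) ≈ 1.15°
pole (s+200): 200 + j1 → |·| = √(200²+1²) = √40001 ≈ 200, ∠ = arctan(1/200) ≈ 0.29°
pole at origin: |s| = 1, ∠ = 90.00° (in denominator)
|H| = 1000 · 2549.5 / 10002 ≈ 254.9
Gain = 20 log₁₀(254.9) ≈ 48.13 dB

48.1 dB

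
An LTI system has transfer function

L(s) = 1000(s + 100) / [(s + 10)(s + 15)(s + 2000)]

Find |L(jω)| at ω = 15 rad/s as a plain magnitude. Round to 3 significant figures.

At s = jω = j15:
zero (s+100): 100 + j15 → |·| = √(100²+15²) = √10225 ≈ 101.12, ∠ = arctan(15/100) ≈ 8.53°
pole (s+10): 10 + j15 → |·| = √(10²+15²) = √325 ≈ 18.028, ∠ = arctan(15/10) ≈ 56.31°
pole (s+15): 15 + j15 → |·| = √(15²+15²) = √450 ≈ 21.213, ∠ = arctan(15/15) ≈ 45.00°
pole (s+2000): 2000 + j15 → |·| = √(2000²+15²) = √4000225 ≈ 2000.1, ∠ = arctan(15/2000) ≈ 0.43°
|L| = 1000 · 101.12 / 7.6489e+05 ≈ 0.1322

0.132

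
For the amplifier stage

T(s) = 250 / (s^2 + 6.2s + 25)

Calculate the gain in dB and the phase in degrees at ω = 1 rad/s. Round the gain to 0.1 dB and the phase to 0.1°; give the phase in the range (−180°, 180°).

At s = jω = j1:
quadratic: (j1)² + 6.2·j1 + 25 = 24 + j6.2 → |·| ≈ 24.788, ∠ ≈ 14.48°
|T| = 250 / 24.788 ≈ 10.086
Gain = 20 log₁₀(10.086) ≈ 20.07 dB
∠T = 0.00° − 14.48° = -14.48°

20.1 dB, -14.5°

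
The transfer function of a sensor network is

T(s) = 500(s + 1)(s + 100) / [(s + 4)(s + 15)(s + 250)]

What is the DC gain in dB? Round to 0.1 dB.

T(0) = 500·1·100 / (4·15·250) ≈ 3.3333
20 log₁₀(3.3333) ≈ 10.46 dB

10.5 dB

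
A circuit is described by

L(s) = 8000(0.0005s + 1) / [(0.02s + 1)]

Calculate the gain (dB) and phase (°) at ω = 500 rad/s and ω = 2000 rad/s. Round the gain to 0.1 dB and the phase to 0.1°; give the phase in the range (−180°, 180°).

At ω = 500 rad/s:
zero (1 + j500·0.0005) = 1 + j0.25 → |·| ≈ 1.0308, ∠ ≈ 14.04°
pole (1 + j500·0.02) = 1 + j10 → |·| ≈ 10.05, ∠ ≈ 84.29°
|L| = 8000 · 1.0308 / (10.05) ≈ 820.54
Gain = 20 log₁₀(820.54) ≈ 58.28 dB
∠L = (14.04°) − (84.29°) = -70.25°

At ω = 2000 rad/s:
zero (1 + j2000·0.0005) = 1 + j1 → |·| ≈ 1.4142, ∠ ≈ 45.00°
pole (1 + j2000·0.02) = 1 + j40 → |·| ≈ 40.012, ∠ ≈ 88.57°
|L| = 8000 · 1.4142 / (40.012) ≈ 282.76
Gain = 20 log₁₀(282.76) ≈ 49.03 dB
∠L = (45.00°) − (88.57°) = -43.57°

ω = 500: 58.3 dB, -70.3°; ω = 2000: 49.0 dB, -43.6°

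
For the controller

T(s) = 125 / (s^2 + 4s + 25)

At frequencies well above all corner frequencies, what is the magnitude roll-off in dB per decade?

-40 dB/decade

Each pole contributes −20 dB/decade at high frequency; each zero contributes +20 dB/decade.
Net: 0 zero(s) − 2 pole(s) → -40 dB/decade.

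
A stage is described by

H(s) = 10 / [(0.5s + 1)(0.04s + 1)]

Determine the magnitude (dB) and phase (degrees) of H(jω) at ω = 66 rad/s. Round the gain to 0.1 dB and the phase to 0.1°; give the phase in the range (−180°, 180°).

At ω = 66 rad/s:
pole (1 + j66·0.5) = 1 + j33 → |·| ≈ 33.015, ∠ ≈ 88.26°
pole (1 + j66·0.04) = 1 + j2.64 → |·| ≈ 2.823, ∠ ≈ 69.25°
|H| = 10 · 1 / (33.015 · 2.823) ≈ 0.10729
Gain = 20 log₁₀(0.10729) ≈ -19.39 dB
∠H = (0°) − (88.26° + 69.25°) = -157.51°

-19.4 dB, -157.5°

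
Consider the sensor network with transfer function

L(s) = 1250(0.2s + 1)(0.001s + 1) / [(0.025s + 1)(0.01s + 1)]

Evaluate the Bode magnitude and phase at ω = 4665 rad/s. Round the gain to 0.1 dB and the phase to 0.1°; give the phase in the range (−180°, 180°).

At ω = 4665 rad/s:
zero (1 + j4665·0.2) = 1 + j933 → |·| ≈ 933, ∠ ≈ 89.94°
zero (1 + j4665·0.001) = 1 + j4.665 → |·| ≈ 4.771, ∠ ≈ 77.90°
pole (1 + j4665·0.025) = 1 + j116.625 → |·| ≈ 116.63, ∠ ≈ 89.51°
pole (1 + j4665·0.01) = 1 + j46.65 → |·| ≈ 46.661, ∠ ≈ 88.77°
|L| = 1250 · 933 · 4.771 / (116.63 · 46.661) ≈ 1022.4
Gain = 20 log₁₀(1022.4) ≈ 60.19 dB
∠L = (89.94° + 77.90°) − (89.51° + 88.77°) = -10.44°

60.2 dB, -10.4°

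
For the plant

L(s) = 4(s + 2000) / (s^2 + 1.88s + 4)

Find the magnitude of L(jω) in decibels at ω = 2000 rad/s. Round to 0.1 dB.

-51.0 dB

At s = jω = j2000:
zero (s+2000): 2000 + j2000 → |·| = √(2000²+2000²) = √8000000 ≈ 2828.4, ∠ = arctan(2000/2000) ≈ 45.00°
quadratic: (j2000)² + 1.88·j2000 + 4 = -3999996 + j3760 → |·| ≈ 4e+06, ∠ ≈ 179.95°
|L| = 4 · 2828.4 / 4e+06 ≈ 0.0028284
Gain = 20 log₁₀(0.0028284) ≈ -50.97 dB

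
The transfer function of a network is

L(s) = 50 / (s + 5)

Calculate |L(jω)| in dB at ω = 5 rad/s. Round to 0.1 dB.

At s = jω = j5:
pole (s+5): 5 + j5 → |·| = √(5²+5²) = √50 ≈ 7.0711, ∠ = arctan(5/5) ≈ 45.00°
|L| = 50 / 7.0711 ≈ 7.071
Gain = 20 log₁₀(7.071) ≈ 16.99 dB

17.0 dB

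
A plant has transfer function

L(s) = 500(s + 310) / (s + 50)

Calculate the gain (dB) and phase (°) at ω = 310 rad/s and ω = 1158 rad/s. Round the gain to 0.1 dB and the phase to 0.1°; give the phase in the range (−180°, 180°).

At s = jω = j310:
zero (s+310): 310 + j310 → |·| = √(310²+310²) = √192200 ≈ 438.41, ∠ = arctan(310/310) ≈ 45.00°
pole (s+50): 50 + j310 → |·| = √(50²+310²) = √98600 ≈ 314.01, ∠ = arctan(310/50) ≈ 80.84°
|L| = 500 · 438.41 / 314.01 ≈ 698.08
Gain = 20 log₁₀(698.08) ≈ 56.88 dB
∠L = 45.00° − 80.84° = -35.84°

At s = jω = j1158:
zero (s+310): 310 + j1158 → |·| = √(310²+1158²) = √1437064 ≈ 1198.8, ∠ = arctan(1158/310) ≈ 75.01°
pole (s+50): 50 + j1158 → |·| = √(50²+1158²) = √1343464 ≈ 1159.1, ∠ = arctan(1158/50) ≈ 87.53°
|L| = 500 · 1198.8 / 1159.1 ≈ 517.13
Gain = 20 log₁₀(517.13) ≈ 54.27 dB
∠L = 75.01° − 87.53° = -12.52°

ω = 310: 56.9 dB, -35.8°; ω = 1158: 54.3 dB, -12.5°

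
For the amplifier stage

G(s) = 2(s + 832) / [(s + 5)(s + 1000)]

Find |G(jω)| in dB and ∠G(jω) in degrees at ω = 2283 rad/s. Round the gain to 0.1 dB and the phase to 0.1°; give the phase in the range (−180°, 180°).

At s = jω = j2283:
zero (s+832): 832 + j2283 → |·| = √(832²+2283²) = √5904313 ≈ 2429.9, ∠ = arctan(2283/832) ≈ 69.98°
pole (s+5): 5 + j2283 → |·| = √(5²+2283²) = √5212114 ≈ 2283, ∠ = arctan(2283/5) ≈ 89.87°
pole (s+1000): 1000 + j2283 → |·| = √(1000²+2283²) = √6212089 ≈ 2492.4, ∠ = arctan(2283/1000) ≈ 66.35°
|G| = 2 · 2429.9 / 5.6901e+06 ≈ 0.00085408
Gain = 20 log₁₀(0.00085408) ≈ -61.37 dB
∠G = 69.98° − 156.22° = -86.24°

-61.4 dB, -86.2°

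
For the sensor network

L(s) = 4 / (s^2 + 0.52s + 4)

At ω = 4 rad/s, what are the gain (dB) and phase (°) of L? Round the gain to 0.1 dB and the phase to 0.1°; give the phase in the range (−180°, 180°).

At s = jω = j4:
quadratic: (j4)² + 0.52·j4 + 4 = -12 + j2.08 → |·| ≈ 12.179, ∠ ≈ 170.17°
|L| = 4 / 12.179 ≈ 0.32843
Gain = 20 log₁₀(0.32843) ≈ -9.67 dB
∠L = 0.00° − 170.17° = -170.17°

-9.7 dB, -170.2°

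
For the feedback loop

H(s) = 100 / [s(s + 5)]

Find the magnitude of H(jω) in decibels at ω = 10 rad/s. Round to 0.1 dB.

-1.0 dB

At s = jω = j10:
pole (s+5): 5 + j10 → |·| = √(5²+10²) = √125 ≈ 11.18, ∠ = arctan(10/5) ≈ 63.43°
pole at origin: |s| = 10, ∠ = 90.00° (in denominator)
|H| = 100 / 111.8 ≈ 0.89445
Gain = 20 log₁₀(0.89445) ≈ -0.97 dB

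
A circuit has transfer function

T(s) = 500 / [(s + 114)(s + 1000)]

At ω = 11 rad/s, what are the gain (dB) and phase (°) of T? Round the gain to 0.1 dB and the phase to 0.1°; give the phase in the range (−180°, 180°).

At s = jω = j11:
pole (s+114): 114 + j11 → |·| = √(114²+11²) = √13117 ≈ 114.53, ∠ = arctan(11/114) ≈ 5.51°
pole (s+1000): 1000 + j11 → |·| = √(1000²+11²) = √1000121 ≈ 1000.1, ∠ = arctan(11/1000) ≈ 0.63°
|T| = 500 / 1.1454e+05 ≈ 0.0043653
Gain = 20 log₁₀(0.0043653) ≈ -47.20 dB
∠T = 0.00° − 6.14° = -6.14°

-47.2 dB, -6.1°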